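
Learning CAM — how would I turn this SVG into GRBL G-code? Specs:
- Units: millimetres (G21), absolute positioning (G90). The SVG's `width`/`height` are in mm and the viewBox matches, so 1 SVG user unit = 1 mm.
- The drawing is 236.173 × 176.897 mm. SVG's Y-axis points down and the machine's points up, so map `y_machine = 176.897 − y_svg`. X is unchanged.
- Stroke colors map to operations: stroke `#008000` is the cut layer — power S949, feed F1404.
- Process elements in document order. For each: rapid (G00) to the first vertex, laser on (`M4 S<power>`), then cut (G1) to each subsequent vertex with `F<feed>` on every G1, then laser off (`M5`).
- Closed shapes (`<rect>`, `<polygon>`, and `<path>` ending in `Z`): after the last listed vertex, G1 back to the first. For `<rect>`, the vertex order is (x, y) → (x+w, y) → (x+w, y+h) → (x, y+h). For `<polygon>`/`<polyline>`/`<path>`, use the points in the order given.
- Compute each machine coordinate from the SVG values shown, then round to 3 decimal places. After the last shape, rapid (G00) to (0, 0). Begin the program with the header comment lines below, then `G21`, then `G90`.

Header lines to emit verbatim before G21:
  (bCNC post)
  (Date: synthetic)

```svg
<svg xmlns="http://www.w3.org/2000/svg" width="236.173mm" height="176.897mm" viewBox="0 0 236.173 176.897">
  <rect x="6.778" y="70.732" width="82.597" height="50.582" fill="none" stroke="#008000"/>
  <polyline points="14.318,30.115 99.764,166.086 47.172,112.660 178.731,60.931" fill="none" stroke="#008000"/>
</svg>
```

viewBox `0 0 236.173 176.897` with mm width/height → 1 unit = 1 mm. Flip: y_m = 176.897 − y_svg.

**Shape 1** — `<rect>` rectangle, stroke `#008000` → cut (S949, F1404). Machine vertices: (6.778,106.165) → (89.375,106.165) → (89.375,55.583) → (6.778,55.583) → (6.778,106.165). Closed: final G1 returns to the first vertex.

**Shape 2** — `<polyline>` open polyline, stroke `#008000` → cut (S949, F1404). Machine vertices: (14.318,146.782) → (99.764,10.811) → (47.172,64.237) → (178.731,115.966). Open path.

(bCNC post)
(Date: synthetic)
G21
G90
G00 X6.778 Y106.165
M4 S949
G1 X89.375 Y106.165 F1404
G1 X89.375 Y55.583 F1404
G1 X6.778 Y55.583 F1404
G1 X6.778 Y106.165 F1404
M5
G00 X14.318 Y146.782
M4 S949
G1 X99.764 Y10.811 F1404
G1 X47.172 Y64.237 F1404
G1 X178.731 Y115.966 F1404
M5
G00 X0.000 Y0.000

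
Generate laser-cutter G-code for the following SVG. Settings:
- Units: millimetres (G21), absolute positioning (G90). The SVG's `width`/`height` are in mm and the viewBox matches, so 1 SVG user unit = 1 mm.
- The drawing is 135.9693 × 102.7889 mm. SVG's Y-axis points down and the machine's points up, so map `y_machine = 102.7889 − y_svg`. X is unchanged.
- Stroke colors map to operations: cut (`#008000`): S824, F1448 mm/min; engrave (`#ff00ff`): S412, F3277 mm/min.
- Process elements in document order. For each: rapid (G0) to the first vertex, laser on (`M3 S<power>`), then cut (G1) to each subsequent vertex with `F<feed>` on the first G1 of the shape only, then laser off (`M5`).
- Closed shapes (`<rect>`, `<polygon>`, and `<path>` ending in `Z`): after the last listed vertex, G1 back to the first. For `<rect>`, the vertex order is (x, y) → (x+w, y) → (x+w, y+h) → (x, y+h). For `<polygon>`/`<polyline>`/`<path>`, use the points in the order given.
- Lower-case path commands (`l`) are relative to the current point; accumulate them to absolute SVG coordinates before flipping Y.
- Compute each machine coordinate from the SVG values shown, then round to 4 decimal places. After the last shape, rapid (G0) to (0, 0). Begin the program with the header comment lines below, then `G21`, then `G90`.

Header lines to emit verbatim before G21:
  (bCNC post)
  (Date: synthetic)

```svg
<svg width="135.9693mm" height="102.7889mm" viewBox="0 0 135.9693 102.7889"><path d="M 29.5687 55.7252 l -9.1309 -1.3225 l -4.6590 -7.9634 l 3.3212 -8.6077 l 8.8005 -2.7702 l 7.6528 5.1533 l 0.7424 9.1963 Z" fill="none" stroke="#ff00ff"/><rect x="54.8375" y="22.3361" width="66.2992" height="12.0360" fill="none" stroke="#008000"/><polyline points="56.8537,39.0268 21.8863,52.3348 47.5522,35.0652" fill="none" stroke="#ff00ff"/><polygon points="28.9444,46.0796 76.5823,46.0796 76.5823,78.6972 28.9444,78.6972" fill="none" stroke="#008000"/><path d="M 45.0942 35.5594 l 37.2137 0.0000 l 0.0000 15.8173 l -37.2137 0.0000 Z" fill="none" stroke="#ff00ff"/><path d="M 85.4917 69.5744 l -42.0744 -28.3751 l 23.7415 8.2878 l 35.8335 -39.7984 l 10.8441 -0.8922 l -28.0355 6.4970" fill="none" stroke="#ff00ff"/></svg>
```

Since the viewBox matches the mm dimensions, user units are millimetres directly. The only transform is the Y-flip y_m = 102.7889 − y_svg.

Shape 1 is a regular polygon drawn with `<path>`. Its stroke #ff00ff means engrave at S412, F3277. After flipping Y the toolpath is (29.5687,47.0637) → (20.4378,48.3862) → (15.7788,56.3496) → (19.1000,64.9573) → (27.9005,67.7275) → (35.5533,62.5742) → (36.2957,53.3779) → (29.5687,47.0637), returning to the start.

Shape 2 is a rectangle drawn with `<rect>`. Its stroke #008000 means cut at S824, F1448. After flipping Y the toolpath is (54.8375,80.4528) → (121.1367,80.4528) → (121.1367,68.4168) → (54.8375,68.4168) → (54.8375,80.4528), returning to the start.

Shape 3 is a open polyline drawn with `<polyline>`. Its stroke #ff00ff means engrave at S412, F3277. After flipping Y the toolpath is (56.8537,63.7621) → (21.8863,50.4541) → (47.5522,67.7237).

Shape 4 is a rectangle drawn with `<polygon>`. Its stroke #008000 means cut at S824, F1448. After flipping Y the toolpath is (28.9444,56.7093) → (76.5823,56.7093) → (76.5823,24.0917) → (28.9444,24.0917) → (28.9444,56.7093), returning to the start.

Shape 5 is a rectangle drawn with `<path>`. Its stroke #ff00ff means engrave at S412, F3277. After flipping Y the toolpath is (45.0942,67.2295) → (82.3079,67.2295) → (82.3079,51.4122) → (45.0942,51.4122) → (45.0942,67.2295), returning to the start.

Shape 6 is a open polyline drawn with `<path>`. Its stroke #ff00ff means engrave at S412, F3277. After flipping Y the toolpath is (85.4917,33.2145) → (43.4173,61.5896) → (67.1588,53.3018) → (102.9923,93.1002) → (113.8364,93.9924) → (85.8009,87.4954).

(bCNC post)
(Date: synthetic)
G21
G90
G0 X29.5687 Y47.0637
M3 S412
G1 X20.4378 Y48.3862 F3277
G1 X15.7788 Y56.3496
G1 X19.1000 Y64.9573
G1 X27.9005 Y67.7275
G1 X35.5533 Y62.5742
G1 X36.2957 Y53.3779
G1 X29.5687 Y47.0637
M5
G0 X54.8375 Y80.4528
M3 S824
G1 X121.1367 Y80.4528 F1448
G1 X121.1367 Y68.4168
G1 X54.8375 Y68.4168
G1 X54.8375 Y80.4528
M5
G0 X56.8537 Y63.7621
M3 S412
G1 X21.8863 Y50.4541 F3277
G1 X47.5522 Y67.7237
M5
G0 X28.9444 Y56.7093
M3 S824
G1 X76.5823 Y56.7093 F1448
G1 X76.5823 Y24.0917
G1 X28.9444 Y24.0917
G1 X28.9444 Y56.7093
M5
G0 X45.0942 Y67.2295
M3 S412
G1 X82.3079 Y67.2295 F3277
G1 X82.3079 Y51.4122
G1 X45.0942 Y51.4122
G1 X45.0942 Y67.2295
M5
G0 X85.4917 Y33.2145
M3 S412
G1 X43.4173 Y61.5896 F3277
G1 X67.1588 Y53.3018
G1 X102.9923 Y93.1002
G1 X113.8364 Y93.9924
G1 X85.8009 Y87.4954
M5
G0 X0.0000 Y0.0000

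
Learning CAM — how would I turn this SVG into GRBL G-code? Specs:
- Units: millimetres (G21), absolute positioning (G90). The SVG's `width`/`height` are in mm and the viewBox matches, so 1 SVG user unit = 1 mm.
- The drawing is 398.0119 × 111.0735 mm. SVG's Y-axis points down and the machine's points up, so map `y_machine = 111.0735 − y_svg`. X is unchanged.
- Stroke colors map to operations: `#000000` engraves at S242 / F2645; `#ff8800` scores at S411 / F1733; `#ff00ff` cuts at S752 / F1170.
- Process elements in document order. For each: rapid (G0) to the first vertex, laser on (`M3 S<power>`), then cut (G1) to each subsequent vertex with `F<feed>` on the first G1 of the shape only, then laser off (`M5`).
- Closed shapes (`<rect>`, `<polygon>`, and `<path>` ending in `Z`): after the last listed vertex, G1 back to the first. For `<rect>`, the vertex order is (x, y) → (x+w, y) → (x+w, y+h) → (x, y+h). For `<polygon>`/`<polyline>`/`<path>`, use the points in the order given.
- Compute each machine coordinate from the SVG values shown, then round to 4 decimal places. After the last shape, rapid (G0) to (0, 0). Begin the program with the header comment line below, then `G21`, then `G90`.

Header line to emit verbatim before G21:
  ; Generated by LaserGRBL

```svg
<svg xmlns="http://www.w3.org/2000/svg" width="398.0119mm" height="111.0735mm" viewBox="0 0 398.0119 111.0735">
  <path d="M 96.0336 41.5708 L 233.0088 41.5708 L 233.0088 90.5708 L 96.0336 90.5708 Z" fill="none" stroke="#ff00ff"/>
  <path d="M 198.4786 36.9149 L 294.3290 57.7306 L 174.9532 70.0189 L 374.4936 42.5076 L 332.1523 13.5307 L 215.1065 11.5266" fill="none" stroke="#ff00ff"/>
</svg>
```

; Generated by LaserGRBL
G21
G90
G0 X96.0336 Y69.5027
M3 S752
G1 X233.0088 Y69.5027 F1170
G1 X233.0088 Y20.5027
G1 X96.0336 Y20.5027
G1 X96.0336 Y69.5027
M5
G0 X198.4786 Y74.1586
M3 S752
G1 X294.3290 Y53.3429 F1170
G1 X174.9532 Y41.0546
G1 X374.4936 Y68.5659
G1 X332.1523 Y97.5428
G1 X215.1065 Y99.5469
M5
G0 X0.0000 Y0.0000

Since the viewBox matches the mm dimensions, user units are millimetres directly. The only transform is the Y-flip y_m = 111.0735 − y_svg.

Shape 1 is a rectangle drawn with `<path>`. Its stroke #ff00ff means cut at S752, F1170. After flipping Y the toolpath is (96.0336,69.5027) → (233.0088,69.5027) → (233.0088,20.5027) → (96.0336,20.5027) → (96.0336,69.5027), returning to the start.

Shape 2 is a open polyline drawn with `<path>`. Its stroke #ff00ff means cut at S752, F1170. After flipping Y the toolpath is (198.4786,74.1586) → (294.3290,53.3429) → (174.9532,41.0546) → (374.4936,68.5659) → (332.1523,97.5428) → (215.1065,99.5469).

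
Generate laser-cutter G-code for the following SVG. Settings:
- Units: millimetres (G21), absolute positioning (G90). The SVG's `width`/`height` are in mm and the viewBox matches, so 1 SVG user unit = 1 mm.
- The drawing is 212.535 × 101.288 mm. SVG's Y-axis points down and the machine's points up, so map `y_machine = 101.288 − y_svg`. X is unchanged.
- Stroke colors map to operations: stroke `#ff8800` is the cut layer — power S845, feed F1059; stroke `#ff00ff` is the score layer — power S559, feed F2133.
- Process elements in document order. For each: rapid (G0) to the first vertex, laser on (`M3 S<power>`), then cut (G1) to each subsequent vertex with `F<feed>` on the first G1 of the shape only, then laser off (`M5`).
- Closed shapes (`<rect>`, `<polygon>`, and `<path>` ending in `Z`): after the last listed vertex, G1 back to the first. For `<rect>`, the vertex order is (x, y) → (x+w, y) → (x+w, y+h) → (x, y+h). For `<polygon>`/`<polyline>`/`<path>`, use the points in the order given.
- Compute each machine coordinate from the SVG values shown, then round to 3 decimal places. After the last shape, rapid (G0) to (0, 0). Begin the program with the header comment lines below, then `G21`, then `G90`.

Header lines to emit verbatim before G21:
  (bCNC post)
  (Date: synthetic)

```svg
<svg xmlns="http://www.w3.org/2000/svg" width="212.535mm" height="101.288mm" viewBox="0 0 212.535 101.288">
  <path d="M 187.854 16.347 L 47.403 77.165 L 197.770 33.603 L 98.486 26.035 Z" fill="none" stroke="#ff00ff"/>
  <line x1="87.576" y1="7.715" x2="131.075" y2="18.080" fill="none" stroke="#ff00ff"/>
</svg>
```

1 u = 1 mm; y_m = 101.288 − y.

[1] `<path>` closed polygon, #ff00ff→score S559 F2133: (187.854,84.941) → (47.403,24.123) → (197.770,67.685) → (98.486,75.253) → (187.854,84.941) (closed)

[2] `<line>` line segment, #ff00ff→score S559 F2133: (87.576,93.573) → (131.075,83.208)

(bCNC post)
(Date: synthetic)
G21
G90
G0 X187.854 Y84.941
M3 S559
G1 X47.403 Y24.123 F2133
G1 X197.770 Y67.685
G1 X98.486 Y75.253
G1 X187.854 Y84.941
M5
G0 X87.576 Y93.573
M3 S559
G1 X131.075 Y83.208 F2133
M5
G0 X0.000 Y0.000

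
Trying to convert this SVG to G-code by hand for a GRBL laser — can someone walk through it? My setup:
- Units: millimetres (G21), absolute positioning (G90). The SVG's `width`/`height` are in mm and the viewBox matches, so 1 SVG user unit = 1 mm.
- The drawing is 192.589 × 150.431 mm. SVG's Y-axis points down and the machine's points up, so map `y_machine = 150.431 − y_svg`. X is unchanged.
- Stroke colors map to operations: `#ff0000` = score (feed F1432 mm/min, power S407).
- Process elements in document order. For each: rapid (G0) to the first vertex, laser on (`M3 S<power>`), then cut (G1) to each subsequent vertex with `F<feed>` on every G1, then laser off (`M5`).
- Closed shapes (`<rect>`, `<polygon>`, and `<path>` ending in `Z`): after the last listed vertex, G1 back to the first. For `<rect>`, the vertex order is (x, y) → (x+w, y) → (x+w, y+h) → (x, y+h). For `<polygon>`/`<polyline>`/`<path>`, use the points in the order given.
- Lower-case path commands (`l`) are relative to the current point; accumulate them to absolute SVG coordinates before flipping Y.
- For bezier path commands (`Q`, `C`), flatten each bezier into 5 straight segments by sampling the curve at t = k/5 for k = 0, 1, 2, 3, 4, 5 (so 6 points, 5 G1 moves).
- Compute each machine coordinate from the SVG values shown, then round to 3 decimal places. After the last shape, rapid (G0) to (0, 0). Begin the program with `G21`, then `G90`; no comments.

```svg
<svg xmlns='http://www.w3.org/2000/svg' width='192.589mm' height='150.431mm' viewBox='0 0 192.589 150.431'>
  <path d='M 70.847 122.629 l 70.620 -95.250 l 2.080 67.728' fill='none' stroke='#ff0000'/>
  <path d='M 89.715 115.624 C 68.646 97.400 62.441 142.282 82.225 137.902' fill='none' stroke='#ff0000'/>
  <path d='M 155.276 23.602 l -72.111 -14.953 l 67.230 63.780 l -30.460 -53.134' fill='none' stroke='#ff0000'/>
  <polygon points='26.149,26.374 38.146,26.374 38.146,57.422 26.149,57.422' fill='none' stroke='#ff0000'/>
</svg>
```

1 u = 1 mm; y_m = 150.431 − y.

[1] `<path>` open polyline, #ff0000→score S407 F1432: (70.847,27.802) → (141.467,123.052) → (143.547,55.324)

[2] `<path>` cubic bezier, #ff0000→score S407 F1432: (89.715,34.807) → (78.946,39.068) → (72.279,33.576) → (70.247,23.727) → (73.384,14.913) → (82.225,12.529)

[3] `<path>` open polyline, #ff0000→score S407 F1432: (155.276,126.829) → (83.165,141.782) → (150.395,78.002) → (119.935,131.136)

[4] `<polygon>` rectangle, #ff0000→score S407 F1432: (26.149,124.057) → (38.146,124.057) → (38.146,93.009) → (26.149,93.009) → (26.149,124.057) (closed)

G21
G90
G0 X70.847 Y27.802
M3 S407
G1 X141.467 Y123.052 F1432
G1 X143.547 Y55.324 F1432
M5
G0 X89.715 Y34.807
M3 S407
G1 X78.946 Y39.068 F1432
G1 X72.279 Y33.576 F1432
G1 X70.247 Y23.727 F1432
G1 X73.384 Y14.913 F1432
G1 X82.225 Y12.529 F1432
M5
G0 X155.276 Y126.829
M3 S407
G1 X83.165 Y141.782 F1432
G1 X150.395 Y78.002 F1432
G1 X119.935 Y131.136 F1432
M5
G0 X26.149 Y124.057
M3 S407
G1 X38.146 Y124.057 F1432
G1 X38.146 Y93.009 F1432
G1 X26.149 Y93.009 F1432
G1 X26.149 Y124.057 F1432
M5
G0 X0.000 Y0.000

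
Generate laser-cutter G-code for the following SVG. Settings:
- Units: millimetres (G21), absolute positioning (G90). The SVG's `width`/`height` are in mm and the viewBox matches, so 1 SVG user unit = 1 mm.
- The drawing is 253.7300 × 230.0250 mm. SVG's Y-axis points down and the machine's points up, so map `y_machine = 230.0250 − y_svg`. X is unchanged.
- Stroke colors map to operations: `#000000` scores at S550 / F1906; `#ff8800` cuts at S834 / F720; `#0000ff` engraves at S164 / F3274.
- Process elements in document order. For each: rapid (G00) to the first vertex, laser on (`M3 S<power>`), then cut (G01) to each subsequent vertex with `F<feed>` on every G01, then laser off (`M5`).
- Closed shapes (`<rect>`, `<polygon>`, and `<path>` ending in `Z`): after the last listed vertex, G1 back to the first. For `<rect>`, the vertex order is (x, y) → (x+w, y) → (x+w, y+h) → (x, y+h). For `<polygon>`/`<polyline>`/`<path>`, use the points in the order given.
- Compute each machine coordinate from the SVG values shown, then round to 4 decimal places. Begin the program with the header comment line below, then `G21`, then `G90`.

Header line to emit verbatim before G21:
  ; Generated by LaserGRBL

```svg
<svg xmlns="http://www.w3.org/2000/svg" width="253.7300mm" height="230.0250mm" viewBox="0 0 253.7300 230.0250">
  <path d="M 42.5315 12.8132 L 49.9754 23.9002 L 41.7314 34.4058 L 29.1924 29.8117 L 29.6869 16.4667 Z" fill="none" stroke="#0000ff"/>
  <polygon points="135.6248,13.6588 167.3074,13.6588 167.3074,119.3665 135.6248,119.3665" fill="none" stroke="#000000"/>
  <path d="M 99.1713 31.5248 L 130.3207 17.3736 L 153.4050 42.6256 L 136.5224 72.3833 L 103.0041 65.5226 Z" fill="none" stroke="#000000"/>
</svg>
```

; Generated by LaserGRBL
G21
G90
G00 X42.5315 Y217.2118
M3 S164
G01 X49.9754 Y206.1248 F3274
G01 X41.7314 Y195.6192 F3274
G01 X29.1924 Y200.2133 F3274
G01 X29.6869 Y213.5583 F3274
G01 X42.5315 Y217.2118 F3274
M5
G00 X135.6248 Y216.3662
M3 S550
G01 X167.3074 Y216.3662 F1906
G01 X167.3074 Y110.6585 F1906
G01 X135.6248 Y110.6585 F1906
G01 X135.6248 Y216.3662 F1906
M5
G00 X99.1713 Y198.5002
M3 S550
G01 X130.3207 Y212.6514 F1906
G01 X153.4050 Y187.3994 F1906
G01 X136.5224 Y157.6417 F1906
G01 X103.0041 Y164.5024 F1906
G01 X99.1713 Y198.5002 F1906
M5

1 u = 1 mm; y_m = 230.0250 − y.

[1] `<path>` regular polygon, #0000ff→engrave S164 F3274: (42.5315,217.2118) → (49.9754,206.1248) → (41.7314,195.6192) → (29.1924,200.2133) → (29.6869,213.5583) → (42.5315,217.2118) (closed)

[2] `<polygon>` rectangle, #000000→score S550 F1906: (135.6248,216.3662) → (167.3074,216.3662) → (167.3074,110.6585) → (135.6248,110.6585) → (135.6248,216.3662) (closed)

[3] `<path>` regular polygon, #000000→score S550 F1906: (99.1713,198.5002) → (130.3207,212.6514) → (153.4050,187.3994) → (136.5224,157.6417) → (103.0041,164.5024) → (99.1713,198.5002) (closed)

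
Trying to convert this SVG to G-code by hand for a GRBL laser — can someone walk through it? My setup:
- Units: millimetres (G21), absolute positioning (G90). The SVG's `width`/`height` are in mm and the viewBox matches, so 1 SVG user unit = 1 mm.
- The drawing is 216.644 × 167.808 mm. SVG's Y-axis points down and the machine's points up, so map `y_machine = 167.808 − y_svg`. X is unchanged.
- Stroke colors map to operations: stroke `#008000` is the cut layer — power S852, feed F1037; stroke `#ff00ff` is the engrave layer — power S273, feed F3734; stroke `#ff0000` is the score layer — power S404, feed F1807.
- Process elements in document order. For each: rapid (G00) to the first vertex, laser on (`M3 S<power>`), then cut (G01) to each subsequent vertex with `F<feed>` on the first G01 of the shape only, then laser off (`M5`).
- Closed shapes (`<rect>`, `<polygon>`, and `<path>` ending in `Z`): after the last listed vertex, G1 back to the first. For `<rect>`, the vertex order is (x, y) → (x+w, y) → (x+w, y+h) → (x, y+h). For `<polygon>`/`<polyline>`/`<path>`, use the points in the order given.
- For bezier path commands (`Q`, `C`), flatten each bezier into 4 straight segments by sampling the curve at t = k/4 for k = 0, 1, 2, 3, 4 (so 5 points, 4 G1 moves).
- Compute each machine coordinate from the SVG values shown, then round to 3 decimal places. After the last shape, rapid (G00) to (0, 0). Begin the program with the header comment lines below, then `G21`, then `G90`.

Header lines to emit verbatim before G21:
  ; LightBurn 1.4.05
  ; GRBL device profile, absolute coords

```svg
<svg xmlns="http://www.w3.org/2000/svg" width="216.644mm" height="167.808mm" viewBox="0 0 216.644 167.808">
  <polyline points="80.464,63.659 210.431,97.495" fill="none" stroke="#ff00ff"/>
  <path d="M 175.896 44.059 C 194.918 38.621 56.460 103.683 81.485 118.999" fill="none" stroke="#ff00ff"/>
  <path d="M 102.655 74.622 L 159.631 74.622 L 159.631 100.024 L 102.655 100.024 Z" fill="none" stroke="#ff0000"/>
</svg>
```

; LightBurn 1.4.05
; GRBL device profile, absolute coords
G21
G90
G00 X80.464 Y104.149
M3 S273
G01 X210.431 Y70.313 F3734
M5
G00 X175.896 Y123.749
M3 S273
G01 X165.650 Y116.488 F3734
G01 X126.439 Y94.062
G01 X88.354 Y67.745
G01 X81.485 Y48.809
M5
G00 X102.655 Y93.186
M3 S404
G01 X159.631 Y93.186 F1807
G01 X159.631 Y67.784
G01 X102.655 Y67.784
G01 X102.655 Y93.186
M5
G00 X0.000 Y0.000

Since the viewBox matches the mm dimensions, user units are millimetres directly. The only transform is the Y-flip y_m = 167.808 − y_svg.

Shape 1 is a line segment drawn with `<polyline>`. Its stroke #ff00ff means engrave at S273, F3734. After flipping Y the toolpath is (80.464,104.149) → (210.431,70.313).

Shape 2 is a cubic bezier drawn with `<path>`. Its stroke #ff00ff means engrave at S273, F3734. After flipping Y the toolpath is (175.896,123.749) → (165.650,116.488) → (126.439,94.062) → (88.354,67.745) → (81.485,48.809).

Shape 3 is a rectangle drawn with `<path>`. Its stroke #ff0000 means score at S404, F1807. After flipping Y the toolpath is (102.655,93.186) → (159.631,93.186) → (159.631,67.784) → (102.655,67.784) → (102.655,93.186), returning to the start.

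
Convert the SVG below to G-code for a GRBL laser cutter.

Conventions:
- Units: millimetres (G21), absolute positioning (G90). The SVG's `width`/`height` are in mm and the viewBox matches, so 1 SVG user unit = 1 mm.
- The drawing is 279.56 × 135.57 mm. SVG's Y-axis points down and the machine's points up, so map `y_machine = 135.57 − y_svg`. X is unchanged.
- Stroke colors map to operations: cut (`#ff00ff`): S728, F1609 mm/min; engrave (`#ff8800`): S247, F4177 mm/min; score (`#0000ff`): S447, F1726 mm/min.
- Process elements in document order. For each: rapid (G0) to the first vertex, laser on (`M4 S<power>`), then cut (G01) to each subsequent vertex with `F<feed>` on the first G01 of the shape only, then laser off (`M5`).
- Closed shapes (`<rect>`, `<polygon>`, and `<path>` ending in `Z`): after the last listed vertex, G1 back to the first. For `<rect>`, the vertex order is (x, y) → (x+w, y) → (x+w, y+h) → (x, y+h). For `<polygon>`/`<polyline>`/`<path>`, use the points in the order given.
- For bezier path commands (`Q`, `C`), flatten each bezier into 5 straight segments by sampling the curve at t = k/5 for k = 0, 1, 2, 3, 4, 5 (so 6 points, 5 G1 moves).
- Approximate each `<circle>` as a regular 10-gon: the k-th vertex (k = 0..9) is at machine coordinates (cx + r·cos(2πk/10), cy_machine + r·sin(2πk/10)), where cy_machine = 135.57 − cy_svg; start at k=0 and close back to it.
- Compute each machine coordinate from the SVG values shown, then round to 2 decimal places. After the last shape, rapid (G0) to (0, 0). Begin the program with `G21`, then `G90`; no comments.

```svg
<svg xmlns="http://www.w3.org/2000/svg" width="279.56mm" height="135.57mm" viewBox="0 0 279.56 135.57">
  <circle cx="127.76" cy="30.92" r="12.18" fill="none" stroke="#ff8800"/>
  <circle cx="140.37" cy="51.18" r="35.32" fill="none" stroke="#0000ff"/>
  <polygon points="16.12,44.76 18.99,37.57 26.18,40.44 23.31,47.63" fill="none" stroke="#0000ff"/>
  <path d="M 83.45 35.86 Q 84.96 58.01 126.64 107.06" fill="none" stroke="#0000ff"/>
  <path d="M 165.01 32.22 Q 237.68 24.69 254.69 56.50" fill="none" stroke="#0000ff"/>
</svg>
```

1 u = 1 mm; y_m = 135.57 − y.

[1] `<circle>` circle, #ff8800→engrave S247 F4177: (139.94,104.65) → (137.61,111.81) → (131.52,116.23) → (124.00,116.23) → (117.91,111.81) → (115.58,104.65) → (117.91,97.49) → (124.00,93.07) → (131.52,93.07) → (137.61,97.49) → (139.94,104.65) (closed)

[2] `<circle>` circle, #0000ff→score S447 F1726: (175.69,84.39) → (168.94,105.15) → (151.28,117.98) → (129.46,117.98) → (111.80,105.15) → (105.05,84.39) → (111.80,63.63) → (129.46,50.80) → (151.28,50.80) → (168.94,63.63) → (175.69,84.39) (closed)

[3] `<polygon>` regular polygon, #0000ff→score S447 F1726: (16.12,90.81) → (18.99,98.00) → (26.18,95.13) → (23.31,87.94) → (16.12,90.81) (closed)

[4] `<path>` quadratic bezier, #0000ff→score S447 F1726: (83.45,99.71) → (85.66,89.77) → (91.09,77.69) → (99.72,63.45) → (111.57,47.05) → (126.64,28.51)

[5] `<path>` quadratic bezier, #0000ff→score S447 F1726: (165.01,103.35) → (191.85,104.79) → (214.24,103.08) → (232.18,98.22) → (245.66,90.22) → (254.69,79.07)

G21
G90
G0 X139.94 Y104.65
M4 S247
G01 X137.61 Y111.81 F4177
G01 X131.52 Y116.23
G01 X124.00 Y116.23
G01 X117.91 Y111.81
G01 X115.58 Y104.65
G01 X117.91 Y97.49
G01 X124.00 Y93.07
G01 X131.52 Y93.07
G01 X137.61 Y97.49
G01 X139.94 Y104.65
M5
G0 X175.69 Y84.39
M4 S447
G01 X168.94 Y105.15 F1726
G01 X151.28 Y117.98
G01 X129.46 Y117.98
G01 X111.80 Y105.15
G01 X105.05 Y84.39
G01 X111.80 Y63.63
G01 X129.46 Y50.80
G01 X151.28 Y50.80
G01 X168.94 Y63.63
G01 X175.69 Y84.39
M5
G0 X16.12 Y90.81
M4 S447
G01 X18.99 Y98.00 F1726
G01 X26.18 Y95.13
G01 X23.31 Y87.94
G01 X16.12 Y90.81
M5
G0 X83.45 Y99.71
M4 S447
G01 X85.66 Y89.77 F1726
G01 X91.09 Y77.69
G01 X99.72 Y63.45
G01 X111.57 Y47.05
G01 X126.64 Y28.51
M5
G0 X165.01 Y103.35
M4 S447
G01 X191.85 Y104.79 F1726
G01 X214.24 Y103.08
G01 X232.18 Y98.22
G01 X245.66 Y90.22
G01 X254.69 Y79.07
M5
G0 X0.00 Y0.00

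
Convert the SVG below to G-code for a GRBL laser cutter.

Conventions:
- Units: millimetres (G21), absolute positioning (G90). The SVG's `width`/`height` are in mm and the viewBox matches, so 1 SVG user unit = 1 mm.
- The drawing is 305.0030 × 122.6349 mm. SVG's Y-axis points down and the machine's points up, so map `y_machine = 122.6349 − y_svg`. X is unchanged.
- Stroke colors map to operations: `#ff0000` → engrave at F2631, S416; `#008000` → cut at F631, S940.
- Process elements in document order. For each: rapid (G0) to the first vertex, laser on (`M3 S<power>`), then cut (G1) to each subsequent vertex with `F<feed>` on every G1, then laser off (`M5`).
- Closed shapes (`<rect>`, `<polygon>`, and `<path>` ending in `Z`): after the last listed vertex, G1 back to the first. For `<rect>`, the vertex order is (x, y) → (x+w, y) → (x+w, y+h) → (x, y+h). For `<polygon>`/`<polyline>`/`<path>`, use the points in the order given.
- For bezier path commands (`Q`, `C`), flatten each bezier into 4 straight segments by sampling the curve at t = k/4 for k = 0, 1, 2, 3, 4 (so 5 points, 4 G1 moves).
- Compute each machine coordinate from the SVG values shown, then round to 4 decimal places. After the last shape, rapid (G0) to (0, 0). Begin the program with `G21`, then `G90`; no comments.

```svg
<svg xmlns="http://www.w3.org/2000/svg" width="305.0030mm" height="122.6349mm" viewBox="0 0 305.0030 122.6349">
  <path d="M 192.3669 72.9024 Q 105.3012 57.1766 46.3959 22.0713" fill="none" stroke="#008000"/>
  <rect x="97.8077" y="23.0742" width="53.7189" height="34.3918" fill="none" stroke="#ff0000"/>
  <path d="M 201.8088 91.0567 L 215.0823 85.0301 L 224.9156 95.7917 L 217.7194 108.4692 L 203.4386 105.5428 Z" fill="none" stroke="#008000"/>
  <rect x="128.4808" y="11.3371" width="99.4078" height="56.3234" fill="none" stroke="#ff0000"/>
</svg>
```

1 u = 1 mm; y_m = 122.6349 − y.

[1] `<path>` quadratic bezier, #008000→cut S940 F631: (192.3669,49.7325) → (150.5941,58.8066) → (112.3413,70.3032) → (77.6086,84.2222) → (46.3959,100.5636)

[2] `<rect>` rectangle, #ff0000→engrave S416 F2631: (97.8077,99.5607) → (151.5266,99.5607) → (151.5266,65.1689) → (97.8077,65.1689) → (97.8077,99.5607) (closed)

[3] `<path>` regular polygon, #008000→cut S940 F631: (201.8088,31.5782) → (215.0823,37.6048) → (224.9156,26.8432) → (217.7194,14.1657) → (203.4386,17.0921) → (201.8088,31.5782) (closed)

[4] `<rect>` rectangle, #ff0000→engrave S416 F2631: (128.4808,111.2978) → (227.8886,111.2978) → (227.8886,54.9744) → (128.4808,54.9744) → (128.4808,111.2978) (closed)

G21
G90
G0 X192.3669 Y49.7325
M3 S940
G1 X150.5941 Y58.8066 F631
G1 X112.3413 Y70.3032 F631
G1 X77.6086 Y84.2222 F631
G1 X46.3959 Y100.5636 F631
M5
G0 X97.8077 Y99.5607
M3 S416
G1 X151.5266 Y99.5607 F2631
G1 X151.5266 Y65.1689 F2631
G1 X97.8077 Y65.1689 F2631
G1 X97.8077 Y99.5607 F2631
M5
G0 X201.8088 Y31.5782
M3 S940
G1 X215.0823 Y37.6048 F631
G1 X224.9156 Y26.8432 F631
G1 X217.7194 Y14.1657 F631
G1 X203.4386 Y17.0921 F631
G1 X201.8088 Y31.5782 F631
M5
G0 X128.4808 Y111.2978
M3 S416
G1 X227.8886 Y111.2978 F2631
G1 X227.8886 Y54.9744 F2631
G1 X128.4808 Y54.9744 F2631
G1 X128.4808 Y111.2978 F2631
M5
G0 X0.0000 Y0.0000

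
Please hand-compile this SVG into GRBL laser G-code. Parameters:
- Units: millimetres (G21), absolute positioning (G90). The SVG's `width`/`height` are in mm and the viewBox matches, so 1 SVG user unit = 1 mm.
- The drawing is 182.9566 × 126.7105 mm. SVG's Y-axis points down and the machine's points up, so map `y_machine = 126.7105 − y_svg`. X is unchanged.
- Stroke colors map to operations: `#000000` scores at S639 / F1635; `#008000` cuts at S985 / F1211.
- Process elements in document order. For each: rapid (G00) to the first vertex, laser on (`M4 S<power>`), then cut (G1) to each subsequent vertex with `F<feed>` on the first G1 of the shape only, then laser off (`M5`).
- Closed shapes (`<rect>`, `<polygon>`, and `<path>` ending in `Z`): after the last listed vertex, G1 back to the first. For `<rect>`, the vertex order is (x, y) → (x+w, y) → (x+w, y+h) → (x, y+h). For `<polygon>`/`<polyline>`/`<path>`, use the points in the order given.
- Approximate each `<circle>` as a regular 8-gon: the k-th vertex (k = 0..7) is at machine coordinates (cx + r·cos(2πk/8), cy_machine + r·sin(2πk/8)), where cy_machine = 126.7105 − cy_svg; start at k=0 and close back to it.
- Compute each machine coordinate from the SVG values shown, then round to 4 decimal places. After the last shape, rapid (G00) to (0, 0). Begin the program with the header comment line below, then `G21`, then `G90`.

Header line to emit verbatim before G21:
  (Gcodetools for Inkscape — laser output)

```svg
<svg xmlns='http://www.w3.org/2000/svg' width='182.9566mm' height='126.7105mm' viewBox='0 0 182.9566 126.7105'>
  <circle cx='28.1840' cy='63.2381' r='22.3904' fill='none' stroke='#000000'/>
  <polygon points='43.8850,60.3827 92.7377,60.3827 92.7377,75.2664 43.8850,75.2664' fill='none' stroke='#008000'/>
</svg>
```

(Gcodetools for Inkscape — laser output)
G21
G90
G00 X50.5744 Y63.4724
M4 S639
G1 X44.0164 Y79.3048 F1635
G1 X28.1840 Y85.8628
G1 X12.3516 Y79.3048
G1 X5.7936 Y63.4724
G1 X12.3516 Y47.6400
G1 X28.1840 Y41.0820
G1 X44.0164 Y47.6400
G1 X50.5744 Y63.4724
M5
G00 X43.8850 Y66.3278
M4 S985
G1 X92.7377 Y66.3278 F1211
G1 X92.7377 Y51.4441
G1 X43.8850 Y51.4441
G1 X43.8850 Y66.3278
M5
G00 X0.0000 Y0.0000

Since the viewBox matches the mm dimensions, user units are millimetres directly. The only transform is the Y-flip y_m = 126.7105 − y_svg.

Shape 1 is a circle drawn with `<circle>`. Its stroke #000000 means score at S639, F1635. After flipping Y the toolpath is (50.5744,63.4724) → (44.0164,79.3048) → (28.1840,85.8628) → (12.3516,79.3048) → (5.7936,63.4724) → (12.3516,47.6400) → (28.1840,41.0820) → (44.0164,47.6400) → (50.5744,63.4724), returning to the start.

Shape 2 is a rectangle drawn with `<polygon>`. Its stroke #008000 means cut at S985, F1211. After flipping Y the toolpath is (43.8850,66.3278) → (92.7377,66.3278) → (92.7377,51.4441) → (43.8850,51.4441) → (43.8850,66.3278), returning to the start.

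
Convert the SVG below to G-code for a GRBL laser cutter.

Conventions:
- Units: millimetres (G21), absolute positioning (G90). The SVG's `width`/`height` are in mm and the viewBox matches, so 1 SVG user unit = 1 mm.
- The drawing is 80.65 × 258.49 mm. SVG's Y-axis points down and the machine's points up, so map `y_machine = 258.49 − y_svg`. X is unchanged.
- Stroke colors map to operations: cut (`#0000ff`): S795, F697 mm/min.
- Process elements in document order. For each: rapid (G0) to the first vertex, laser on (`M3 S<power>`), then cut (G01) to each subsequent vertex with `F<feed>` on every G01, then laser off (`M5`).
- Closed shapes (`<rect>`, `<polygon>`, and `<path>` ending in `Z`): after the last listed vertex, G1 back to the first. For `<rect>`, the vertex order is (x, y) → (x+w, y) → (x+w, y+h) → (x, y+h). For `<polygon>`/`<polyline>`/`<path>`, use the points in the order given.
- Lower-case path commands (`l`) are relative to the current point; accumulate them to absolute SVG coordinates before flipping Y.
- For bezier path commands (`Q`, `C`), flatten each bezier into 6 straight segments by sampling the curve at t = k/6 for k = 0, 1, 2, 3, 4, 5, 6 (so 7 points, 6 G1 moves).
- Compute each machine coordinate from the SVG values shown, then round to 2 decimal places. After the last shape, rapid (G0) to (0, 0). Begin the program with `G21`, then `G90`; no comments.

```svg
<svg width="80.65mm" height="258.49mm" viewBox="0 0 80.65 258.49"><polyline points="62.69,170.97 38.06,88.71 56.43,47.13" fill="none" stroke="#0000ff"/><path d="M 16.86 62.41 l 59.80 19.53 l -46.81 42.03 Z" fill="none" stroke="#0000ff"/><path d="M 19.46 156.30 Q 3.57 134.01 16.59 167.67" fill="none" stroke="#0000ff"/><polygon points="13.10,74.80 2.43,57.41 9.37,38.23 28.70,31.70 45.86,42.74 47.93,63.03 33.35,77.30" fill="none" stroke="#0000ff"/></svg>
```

Since the viewBox matches the mm dimensions, user units are millimetres directly. The only transform is the Y-flip y_m = 258.49 − y_svg.

Shape 1 is a open polyline drawn with `<polyline>`. Its stroke #0000ff means cut at S795, F697. After flipping Y the toolpath is (62.69,87.52) → (38.06,169.78) → (56.43,211.36).

Shape 2 is a regular polygon drawn with `<path>`. Its stroke #0000ff means cut at S795, F697. After flipping Y the toolpath is (16.86,196.08) → (76.66,176.55) → (29.85,134.52) → (16.86,196.08), returning to the start.

Shape 3 is a quadratic bezier drawn with `<path>`. Its stroke #0000ff means cut at S795, F697. After flipping Y the toolpath is (19.46,102.19) → (14.97,108.07) → (12.08,110.83) → (10.80,110.49) → (11.12,107.04) → (13.05,100.49) → (16.59,90.82).

Shape 4 is a regular polygon drawn with `<polygon>`. Its stroke #0000ff means cut at S795, F697. After flipping Y the toolpath is (13.10,183.69) → (2.43,201.08) → (9.37,220.26) → (28.70,226.79) → (45.86,215.75) → (47.93,195.46) → (33.35,181.19) → (13.10,183.69), returning to the start.

G21
G90
G0 X62.69 Y87.52
M3 S795
G01 X38.06 Y169.78 F697
G01 X56.43 Y211.36 F697
M5
G0 X16.86 Y196.08
M3 S795
G01 X76.66 Y176.55 F697
G01 X29.85 Y134.52 F697
G01 X16.86 Y196.08 F697
M5
G0 X19.46 Y102.19
M3 S795
G01 X14.97 Y108.07 F697
G01 X12.08 Y110.83 F697
G01 X10.80 Y110.49 F697
G01 X11.12 Y107.04 F697
G01 X13.05 Y100.49 F697
G01 X16.59 Y90.82 F697
M5
G0 X13.10 Y183.69
M3 S795
G01 X2.43 Y201.08 F697
G01 X9.37 Y220.26 F697
G01 X28.70 Y226.79 F697
G01 X45.86 Y215.75 F697
G01 X47.93 Y195.46 F697
G01 X33.35 Y181.19 F697
G01 X13.10 Y183.69 F697
M5
G0 X0.00 Y0.00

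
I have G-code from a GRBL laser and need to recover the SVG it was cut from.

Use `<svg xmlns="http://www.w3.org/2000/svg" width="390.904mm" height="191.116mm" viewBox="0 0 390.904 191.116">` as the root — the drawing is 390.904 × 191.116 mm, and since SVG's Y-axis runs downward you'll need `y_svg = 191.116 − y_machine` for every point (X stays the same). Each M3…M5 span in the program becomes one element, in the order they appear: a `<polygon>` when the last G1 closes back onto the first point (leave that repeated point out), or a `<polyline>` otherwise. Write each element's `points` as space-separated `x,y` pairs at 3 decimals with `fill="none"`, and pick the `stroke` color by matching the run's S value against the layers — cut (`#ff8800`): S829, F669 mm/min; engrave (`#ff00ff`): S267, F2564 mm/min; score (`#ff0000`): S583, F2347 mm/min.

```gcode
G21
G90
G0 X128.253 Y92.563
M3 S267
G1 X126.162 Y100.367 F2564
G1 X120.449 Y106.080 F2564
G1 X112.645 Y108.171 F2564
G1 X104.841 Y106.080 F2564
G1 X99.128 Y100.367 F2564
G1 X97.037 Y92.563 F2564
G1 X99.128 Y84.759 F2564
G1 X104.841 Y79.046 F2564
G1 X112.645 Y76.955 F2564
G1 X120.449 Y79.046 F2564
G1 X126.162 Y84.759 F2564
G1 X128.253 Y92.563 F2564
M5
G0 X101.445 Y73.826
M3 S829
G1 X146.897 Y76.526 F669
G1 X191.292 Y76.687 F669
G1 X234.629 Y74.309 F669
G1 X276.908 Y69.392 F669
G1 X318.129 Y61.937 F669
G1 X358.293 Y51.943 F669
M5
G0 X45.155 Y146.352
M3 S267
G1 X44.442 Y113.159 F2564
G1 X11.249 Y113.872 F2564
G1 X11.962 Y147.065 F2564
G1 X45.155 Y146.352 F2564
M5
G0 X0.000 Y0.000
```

Each laser-on run becomes one SVG element. Flip Y back into SVG space with y_svg = 191.116 − y_machine.

Run 1: power S267 maps to stroke `#ff00ff` (engrave). The run returns to its start, so emit a `<polygon>` with points (Y-flipped): 128.253,98.553 126.162,90.749 120.449,85.036 112.645,82.945 104.841,85.036 99.128,90.749 97.037,98.553 99.128,106.357 104.841,112.070 112.645,114.161 120.449,112.070 126.162,106.357.

Run 2: S829 ⇒ cut layer `#ff8800`. The run is open, so emit a `<polyline>` with points (Y-flipped): 101.445,117.290 146.897,114.590 191.292,114.429 234.629,116.807 276.908,121.724 318.129,129.179 358.293,139.173.

Run 3: the run's S267 means `#ff00ff` (engrave). The run returns to its start, so emit a `<polygon>` with points (Y-flipped): 45.155,44.764 44.442,77.957 11.249,77.244 11.962,44.051.

<svg xmlns="http://www.w3.org/2000/svg" width="390.904mm" height="191.116mm" viewBox="0 0 390.904 191.116">
  <polygon points="128.253,98.553 126.162,90.749 120.449,85.036 112.645,82.945 104.841,85.036 99.128,90.749 97.037,98.553 99.128,106.357 104.841,112.070 112.645,114.161 120.449,112.070 126.162,106.357" fill="none" stroke="#ff00ff"/>
  <polyline points="101.445,117.290 146.897,114.590 191.292,114.429 234.629,116.807 276.908,121.724 318.129,129.179 358.293,139.173" fill="none" stroke="#ff8800"/>
  <polygon points="45.155,44.764 44.442,77.957 11.249,77.244 11.962,44.051" fill="none" stroke="#ff00ff"/>
</svg>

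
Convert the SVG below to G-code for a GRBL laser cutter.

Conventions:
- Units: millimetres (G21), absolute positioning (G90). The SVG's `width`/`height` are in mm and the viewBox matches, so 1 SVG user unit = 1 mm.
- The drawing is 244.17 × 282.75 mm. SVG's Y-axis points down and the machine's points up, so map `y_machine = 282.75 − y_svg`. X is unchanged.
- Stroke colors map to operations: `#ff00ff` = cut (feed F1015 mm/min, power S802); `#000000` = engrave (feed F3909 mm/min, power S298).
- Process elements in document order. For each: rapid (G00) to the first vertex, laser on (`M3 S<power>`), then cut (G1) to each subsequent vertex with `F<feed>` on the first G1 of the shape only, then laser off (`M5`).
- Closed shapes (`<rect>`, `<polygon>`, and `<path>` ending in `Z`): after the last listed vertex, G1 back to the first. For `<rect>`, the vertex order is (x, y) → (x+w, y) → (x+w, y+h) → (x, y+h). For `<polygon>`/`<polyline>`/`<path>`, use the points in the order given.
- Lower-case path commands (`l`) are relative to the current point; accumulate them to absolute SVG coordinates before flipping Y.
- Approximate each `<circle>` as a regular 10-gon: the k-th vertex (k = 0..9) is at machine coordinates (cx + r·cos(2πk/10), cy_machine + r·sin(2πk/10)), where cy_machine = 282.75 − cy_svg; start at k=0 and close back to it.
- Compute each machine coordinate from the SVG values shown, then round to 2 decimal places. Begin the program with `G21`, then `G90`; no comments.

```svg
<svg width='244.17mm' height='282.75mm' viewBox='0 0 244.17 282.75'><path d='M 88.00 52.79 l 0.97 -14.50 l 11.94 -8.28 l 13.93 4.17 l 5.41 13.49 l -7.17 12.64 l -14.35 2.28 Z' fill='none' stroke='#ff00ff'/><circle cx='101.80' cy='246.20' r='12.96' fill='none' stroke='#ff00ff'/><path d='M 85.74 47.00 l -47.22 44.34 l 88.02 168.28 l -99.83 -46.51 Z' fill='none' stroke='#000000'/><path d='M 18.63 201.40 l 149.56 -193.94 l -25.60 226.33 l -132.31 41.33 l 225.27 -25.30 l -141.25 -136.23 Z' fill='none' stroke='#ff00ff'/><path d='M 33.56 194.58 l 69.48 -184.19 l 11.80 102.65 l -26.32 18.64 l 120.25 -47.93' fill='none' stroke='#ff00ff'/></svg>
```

Since the viewBox matches the mm dimensions, user units are millimetres directly. The only transform is the Y-flip y_m = 282.75 − y_svg.

Shape 1 is a regular polygon drawn with `<path>`. Its stroke #ff00ff means cut at S802, F1015. After flipping Y the toolpath is (88.00,229.96) → (88.97,244.46) → (100.91,252.74) → (114.84,248.57) → (120.25,235.08) → (113.08,222.44) → (98.73,220.16) → (88.00,229.96), returning to the start.

Shape 2 is a circle drawn with `<circle>`. Its stroke #ff00ff means cut at S802, F1015. After flipping Y the toolpath is (114.76,36.55) → (112.28,44.17) → (105.80,48.88) → (97.80,48.88) → (91.32,44.17) → (88.84,36.55) → (91.32,28.93) → (97.80,24.22) → (105.80,24.22) → (112.28,28.93) → (114.76,36.55), returning to the start.

Shape 3 is a closed polygon drawn with `<path>`. Its stroke #000000 means engrave at S298, F3909. After flipping Y the toolpath is (85.74,235.75) → (38.52,191.41) → (126.54,23.13) → (26.71,69.64) → (85.74,235.75), returning to the start.

Shape 4 is a closed polygon drawn with `<path>`. Its stroke #ff00ff means cut at S802, F1015. After flipping Y the toolpath is (18.63,81.35) → (168.19,275.29) → (142.59,48.96) → (10.28,7.63) → (235.55,32.93) → (94.30,169.16) → (18.63,81.35), returning to the start.

Shape 5 is a open polyline drawn with `<path>`. Its stroke #ff00ff means cut at S802, F1015. After flipping Y the toolpath is (33.56,88.17) → (103.04,272.36) → (114.84,169.71) → (88.52,151.07) → (208.77,199.00).

G21
G90
G00 X88.00 Y229.96
M3 S802
G1 X88.97 Y244.46 F1015
G1 X100.91 Y252.74
G1 X114.84 Y248.57
G1 X120.25 Y235.08
G1 X113.08 Y222.44
G1 X98.73 Y220.16
G1 X88.00 Y229.96
M5
G00 X114.76 Y36.55
M3 S802
G1 X112.28 Y44.17 F1015
G1 X105.80 Y48.88
G1 X97.80 Y48.88
G1 X91.32 Y44.17
G1 X88.84 Y36.55
G1 X91.32 Y28.93
G1 X97.80 Y24.22
G1 X105.80 Y24.22
G1 X112.28 Y28.93
G1 X114.76 Y36.55
M5
G00 X85.74 Y235.75
M3 S298
G1 X38.52 Y191.41 F3909
G1 X126.54 Y23.13
G1 X26.71 Y69.64
G1 X85.74 Y235.75
M5
G00 X18.63 Y81.35
M3 S802
G1 X168.19 Y275.29 F1015
G1 X142.59 Y48.96
G1 X10.28 Y7.63
G1 X235.55 Y32.93
G1 X94.30 Y169.16
G1 X18.63 Y81.35
M5
G00 X33.56 Y88.17
M3 S802
G1 X103.04 Y272.36 F1015
G1 X114.84 Y169.71
G1 X88.52 Y151.07
G1 X208.77 Y199.00
M5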